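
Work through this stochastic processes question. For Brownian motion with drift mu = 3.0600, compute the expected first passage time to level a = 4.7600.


Expected first passage time = a/mu
= 4.7600/3.0600
= 1.5556

1.5556


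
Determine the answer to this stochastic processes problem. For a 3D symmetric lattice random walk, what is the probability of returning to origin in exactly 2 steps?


P(return in 2 steps) = P(reverse first step) = 1/(2d)
= 1/6
= 0.1667

0.1667


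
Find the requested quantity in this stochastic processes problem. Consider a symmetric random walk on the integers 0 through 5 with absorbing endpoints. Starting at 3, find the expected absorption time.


For symmetric RW on 0,...,N with absorbing barriers, E(i) = i*(N-i)
E(3) = 3 * 2 = 6

6


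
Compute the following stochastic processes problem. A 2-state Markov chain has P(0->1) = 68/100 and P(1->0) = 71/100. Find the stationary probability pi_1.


Stationary distribution: pi_0 = p10/(p01+p10), pi_1 = p01/(p01+p10)
p01 = 0.6800, p10 = 0.7100
pi_1 = 0.4892

0.4892


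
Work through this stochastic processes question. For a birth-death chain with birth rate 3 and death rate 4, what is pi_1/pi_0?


For birth-death process, pi_n/pi_0 = (lambda/mu)^n
= (3/4)^1
= 0.7500

0.7500


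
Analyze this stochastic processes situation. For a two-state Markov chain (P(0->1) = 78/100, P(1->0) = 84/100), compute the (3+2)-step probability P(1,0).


P^5 = P^3 * P^2
Computing via matrix multiplication of the transition matrix.
Entry (1,0) of P^5 = 0.5660

0.5660


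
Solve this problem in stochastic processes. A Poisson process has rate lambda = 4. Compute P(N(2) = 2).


P(N(t)=k) = (lambda*t)^k * exp(-lambda*t) / k!
lambda*t = 8
= 8^2 * exp(-8) / 2!
= 64 * 3.3546e-04 / 2
= 0.0107

0.0107


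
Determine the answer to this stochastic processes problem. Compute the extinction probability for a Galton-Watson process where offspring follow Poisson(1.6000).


Since mu = 1.6000 > 1, extinction prob q < 1.
Solve s = exp(mu*(s-1)) iteratively.
q = 0.3580

0.3580


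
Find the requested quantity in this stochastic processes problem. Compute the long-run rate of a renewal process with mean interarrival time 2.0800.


Long-run renewal rate = 1/E(X)
= 1/2.0800
= 0.4808

0.4808


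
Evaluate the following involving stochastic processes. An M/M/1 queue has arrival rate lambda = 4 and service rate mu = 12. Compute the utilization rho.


rho = lambda/mu
= 4/12
= 0.3333

0.3333


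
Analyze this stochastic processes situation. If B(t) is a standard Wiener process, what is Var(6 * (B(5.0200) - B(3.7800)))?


Var(alpha*(B(t)-B(s))) = alpha^2 * (t-s)
= 6^2 * (5.0200 - 3.7800)
= 36 * 1.2400
= 44.6400

44.6400


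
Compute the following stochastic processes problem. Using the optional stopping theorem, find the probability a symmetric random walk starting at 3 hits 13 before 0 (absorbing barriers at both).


By optional stopping theorem: E(M at tau) = M(0) = 3
P(hit 13)*13 + P(hit 0)*0 = 3
P(hit 13) = (3 - 0)/(13 - 0) = 3/13 = 0.2308

0.2308


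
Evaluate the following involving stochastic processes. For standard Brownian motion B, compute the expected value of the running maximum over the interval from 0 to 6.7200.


E(max B(s)) = sqrt(2t/pi)
= sqrt(2*6.7200/pi)
= sqrt(4.2781)
= 2.0684

2.0684


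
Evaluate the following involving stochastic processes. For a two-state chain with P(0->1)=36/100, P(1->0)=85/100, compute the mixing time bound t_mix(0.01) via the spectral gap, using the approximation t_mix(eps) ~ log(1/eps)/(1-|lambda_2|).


lambda_2 = |1 - p01 - p10| = |1 - 0.3600 - 0.8500| = 0.2100
t_mix ~ log(1/eps)/(1 - |lambda_2|)
= log(100)/(1 - 0.2100) = 4.6052/0.7900
= 5.8293

5.8293


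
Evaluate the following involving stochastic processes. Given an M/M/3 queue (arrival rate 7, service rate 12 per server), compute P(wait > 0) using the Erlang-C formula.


a = lambda/mu = 0.5833
rho = a/c = 0.1944
Erlang-C formula applied:
C(c,a) = 0.0229

0.0229


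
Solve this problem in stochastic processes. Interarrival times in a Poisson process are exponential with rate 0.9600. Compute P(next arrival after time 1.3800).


P(X > t) = exp(-lambda * t)
= exp(-0.9600 * 1.3800)
= exp(-1.3248) = 0.2659

0.2659


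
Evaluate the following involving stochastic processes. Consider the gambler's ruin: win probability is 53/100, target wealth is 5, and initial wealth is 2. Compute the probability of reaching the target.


Gambler's ruin formula:
r = q/p = 0.4700/0.5300 = 0.8868
P(win) = (1 - r^i)/(1 - r^N)
= (1 - 0.8868^2)/(1 - 0.8868^5)
= 0.4730

0.4730


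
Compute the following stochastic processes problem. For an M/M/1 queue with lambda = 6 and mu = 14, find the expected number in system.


rho = 6/14 = 0.4286
L = rho/(1-rho)
= 0.4286/0.5714
= 0.7500

0.7500


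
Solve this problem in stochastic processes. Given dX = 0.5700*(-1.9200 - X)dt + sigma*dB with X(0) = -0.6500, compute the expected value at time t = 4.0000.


E[X(t)] = mu + (X(0) - mu)*exp(-theta*t)
= -1.9200 + (-0.6500 - -1.9200)*exp(-0.5700*4.0000)
= -1.9200 + 1.2700 * 0.1023
= -1.7901

-1.7901


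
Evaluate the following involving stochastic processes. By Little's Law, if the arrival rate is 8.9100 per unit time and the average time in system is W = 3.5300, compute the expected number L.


Little's Law: L = lambda * W
= 8.9100 * 3.5300
= 31.4523

31.4523


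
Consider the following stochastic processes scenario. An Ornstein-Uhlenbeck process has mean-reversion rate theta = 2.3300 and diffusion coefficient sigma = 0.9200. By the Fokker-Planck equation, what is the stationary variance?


Stationary variance = sigma^2 / (2*theta)
= 0.9200^2 / (2*2.3300)
= 0.8464 / 4.6600
= 0.1816

0.1816


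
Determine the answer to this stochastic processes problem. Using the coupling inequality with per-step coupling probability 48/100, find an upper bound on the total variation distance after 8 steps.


TV distance bound <= (1-delta)^n
= (1 - 0.4800)^8
= 0.5200^8
= 0.0053

0.0053


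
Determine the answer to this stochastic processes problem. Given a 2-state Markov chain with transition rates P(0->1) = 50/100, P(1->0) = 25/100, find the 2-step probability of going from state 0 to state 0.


Computing P^2 by matrix multiplication.
P = [[0.5000, 0.5000], [0.2500, 0.7500]]
After raising P to the power 2:
P^2(0,0) = 0.3750

0.3750


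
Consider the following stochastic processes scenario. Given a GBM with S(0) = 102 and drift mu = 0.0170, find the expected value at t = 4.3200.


E[S(t)] = S(0) * exp(mu * t)
= 102 * exp(0.0170 * 4.3200)
= 102 * 1.0762
= 109.7728

109.7728


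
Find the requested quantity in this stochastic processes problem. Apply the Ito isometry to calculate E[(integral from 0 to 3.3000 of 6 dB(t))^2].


By Ito isometry: E[(int f dB)^2] = int f^2 dt
= 6^2 * 3.3000
= 36 * 3.3000 = 118.8000

118.8000


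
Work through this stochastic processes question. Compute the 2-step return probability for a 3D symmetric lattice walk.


P(return in 2 steps) = P(reverse first step) = 1/(2d)
= 1/6
= 0.1667

0.1667


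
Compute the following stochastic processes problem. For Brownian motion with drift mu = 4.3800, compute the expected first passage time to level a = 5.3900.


Expected first passage time = a/mu
= 5.3900/4.3800
= 1.2306

1.2306


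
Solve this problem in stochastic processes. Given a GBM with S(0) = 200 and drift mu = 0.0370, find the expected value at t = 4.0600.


E[S(t)] = S(0) * exp(mu * t)
= 200 * exp(0.0370 * 4.0600)
= 200 * 1.1621
= 232.4180

232.4180


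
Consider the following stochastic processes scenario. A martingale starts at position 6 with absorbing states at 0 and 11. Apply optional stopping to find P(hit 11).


By optional stopping theorem: E(M at tau) = M(0) = 6
P(hit 11)*11 + P(hit 0)*0 = 6
P(hit 11) = (6 - 0)/(11 - 0) = 6/11 = 0.5455

0.5455


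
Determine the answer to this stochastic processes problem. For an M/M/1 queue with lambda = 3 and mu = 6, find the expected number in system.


rho = 3/6 = 0.5000
L = rho/(1-rho)
= 0.5000/0.5000
= 1.0000

1.0000


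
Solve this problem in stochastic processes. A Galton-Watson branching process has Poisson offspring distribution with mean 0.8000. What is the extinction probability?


Since mu = 0.8000 <= 1, extinction probability = 1.

1.0000


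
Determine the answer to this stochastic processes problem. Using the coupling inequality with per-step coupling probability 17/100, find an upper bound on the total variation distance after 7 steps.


TV distance bound <= (1-delta)^n
= (1 - 0.1700)^7
= 0.8300^7
= 0.2714

0.2714


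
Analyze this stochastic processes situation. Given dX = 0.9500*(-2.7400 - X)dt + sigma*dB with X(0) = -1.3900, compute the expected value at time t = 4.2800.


E[X(t)] = mu + (X(0) - mu)*exp(-theta*t)
= -2.7400 + (-1.3900 - -2.7400)*exp(-0.9500*4.2800)
= -2.7400 + 1.3500 * 0.0171
= -2.7169

-2.7169


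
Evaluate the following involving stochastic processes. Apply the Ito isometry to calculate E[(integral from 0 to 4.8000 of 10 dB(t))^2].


By Ito isometry: E[(int f dB)^2] = int f^2 dt
= 10^2 * 4.8000
= 100 * 4.8000 = 480.0000

480.0000


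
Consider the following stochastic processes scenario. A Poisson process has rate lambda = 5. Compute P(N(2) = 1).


P(N(t)=k) = (lambda*t)^k * exp(-lambda*t) / k!
lambda*t = 10
= 10^1 * exp(-10) / 1!
= 10 * 4.5400e-05 / 1
= 4.5400e-04

4.5400e-04


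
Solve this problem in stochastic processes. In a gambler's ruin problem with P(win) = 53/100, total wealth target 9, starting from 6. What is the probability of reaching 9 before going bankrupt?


Gambler's ruin formula:
r = q/p = 0.4700/0.5300 = 0.8868
P(win) = (1 - r^i)/(1 - r^N)
= (1 - 0.8868^6)/(1 - 0.8868^9)
= 0.7773

0.7773


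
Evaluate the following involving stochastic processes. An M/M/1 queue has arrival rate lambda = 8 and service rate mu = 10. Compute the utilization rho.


rho = lambda/mu
= 8/10
= 0.8000

0.8000


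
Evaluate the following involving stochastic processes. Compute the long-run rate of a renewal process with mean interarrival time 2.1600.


Long-run renewal rate = 1/E(X)
= 1/2.1600
= 0.4630

0.4630


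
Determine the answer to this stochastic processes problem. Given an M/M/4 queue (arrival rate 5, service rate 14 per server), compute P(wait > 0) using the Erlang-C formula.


a = lambda/mu = 0.3571
rho = a/c = 0.0893
Erlang-C formula applied:
C(c,a) = 5.2079e-04

5.2079e-04


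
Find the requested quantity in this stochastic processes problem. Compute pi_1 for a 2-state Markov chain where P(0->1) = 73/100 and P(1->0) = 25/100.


Stationary distribution: pi_0 = p10/(p01+p10), pi_1 = p01/(p01+p10)
p01 = 0.7300, p10 = 0.2500
pi_1 = 0.7449

0.7449


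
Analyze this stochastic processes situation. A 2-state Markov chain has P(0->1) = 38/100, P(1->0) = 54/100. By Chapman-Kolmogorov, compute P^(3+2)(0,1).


P^5 = P^3 * P^2
Computing via matrix multiplication of the transition matrix.
Entry (0,1) of P^5 = 0.4130

0.4130


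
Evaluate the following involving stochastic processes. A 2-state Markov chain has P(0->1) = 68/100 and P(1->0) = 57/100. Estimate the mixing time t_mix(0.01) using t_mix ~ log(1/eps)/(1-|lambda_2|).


lambda_2 = |1 - p01 - p10| = |1 - 0.6800 - 0.5700| = 0.2500
t_mix ~ log(1/eps)/(1 - |lambda_2|)
= log(100)/(1 - 0.2500) = 4.6052/0.7500
= 6.1402

6.1402


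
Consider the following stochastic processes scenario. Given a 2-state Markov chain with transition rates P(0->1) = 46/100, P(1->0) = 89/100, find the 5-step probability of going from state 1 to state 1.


Computing P^5 by matrix multiplication.
P = [[0.5400, 0.4600], [0.8900, 0.1100]]
After raising P to the power 5:
P^5(1,1) = 0.3373

0.3373


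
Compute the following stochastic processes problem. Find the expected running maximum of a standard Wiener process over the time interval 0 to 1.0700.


E(max B(s)) = sqrt(2t/pi)
= sqrt(2*1.0700/pi)
= sqrt(0.6812)
= 0.8253

0.8253


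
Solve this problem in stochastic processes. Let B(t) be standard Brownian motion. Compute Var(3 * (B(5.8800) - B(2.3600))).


Var(alpha*(B(t)-B(s))) = alpha^2 * (t-s)
= 3^2 * (5.8800 - 2.3600)
= 9 * 3.5200
= 31.6800

31.6800


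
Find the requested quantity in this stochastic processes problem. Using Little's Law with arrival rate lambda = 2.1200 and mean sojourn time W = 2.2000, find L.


Little's Law: L = lambda * W
= 2.1200 * 2.2000
= 4.6640

4.6640


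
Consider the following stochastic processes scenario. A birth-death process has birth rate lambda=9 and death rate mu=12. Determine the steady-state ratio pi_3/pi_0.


For birth-death process, pi_n/pi_0 = (lambda/mu)^n
= (9/12)^3
= 0.4219

0.4219


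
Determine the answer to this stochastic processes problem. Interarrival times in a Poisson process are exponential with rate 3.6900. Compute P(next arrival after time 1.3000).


P(X > t) = exp(-lambda * t)
= exp(-3.6900 * 1.3000)
= exp(-4.7970) = 0.0083

0.0083


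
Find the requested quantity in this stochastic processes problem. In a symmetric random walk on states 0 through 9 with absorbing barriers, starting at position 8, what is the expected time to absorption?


For symmetric RW on 0,...,N with absorbing barriers, E(i) = i*(N-i)
E(8) = 8 * 1 = 8

8


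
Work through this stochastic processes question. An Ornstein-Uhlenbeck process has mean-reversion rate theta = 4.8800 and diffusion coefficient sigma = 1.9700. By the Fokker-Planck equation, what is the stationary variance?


Stationary variance = sigma^2 / (2*theta)
= 1.9700^2 / (2*4.8800)
= 3.8809 / 9.7600
= 0.3976

0.3976


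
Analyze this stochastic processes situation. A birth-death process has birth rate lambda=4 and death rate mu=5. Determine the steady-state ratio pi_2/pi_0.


For birth-death process, pi_n/pi_0 = (lambda/mu)^n
= (4/5)^2
= 0.6400

0.6400


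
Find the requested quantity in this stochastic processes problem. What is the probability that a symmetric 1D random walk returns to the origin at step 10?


P(S(10) = 0) = C(10,5) / 4^5
= 252 / 1024
= 0.2461

0.2461


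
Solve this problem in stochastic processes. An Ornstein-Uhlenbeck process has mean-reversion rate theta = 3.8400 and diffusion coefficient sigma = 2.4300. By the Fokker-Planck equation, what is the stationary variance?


Stationary variance = sigma^2 / (2*theta)
= 2.4300^2 / (2*3.8400)
= 5.9049 / 7.6800
= 0.7689

0.7689


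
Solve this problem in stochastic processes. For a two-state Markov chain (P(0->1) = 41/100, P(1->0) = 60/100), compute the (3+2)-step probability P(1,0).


P^5 = P^3 * P^2
Computing via matrix multiplication of the transition matrix.
Entry (1,0) of P^5 = 0.5941

0.5941


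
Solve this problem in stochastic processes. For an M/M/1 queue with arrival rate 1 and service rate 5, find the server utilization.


rho = lambda/mu
= 1/5
= 0.2000

0.2000


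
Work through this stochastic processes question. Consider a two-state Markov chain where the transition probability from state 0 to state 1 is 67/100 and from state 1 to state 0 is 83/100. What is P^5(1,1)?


Computing P^5 by matrix multiplication.
P = [[0.3300, 0.6700], [0.8300, 0.1700]]
After raising P to the power 5:
P^5(1,1) = 0.4294

0.4294


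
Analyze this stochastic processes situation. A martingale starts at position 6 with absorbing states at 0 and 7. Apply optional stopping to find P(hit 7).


By optional stopping theorem: E(M at tau) = M(0) = 6
P(hit 7)*7 + P(hit 0)*0 = 6
P(hit 7) = (6 - 0)/(7 - 0) = 6/7 = 0.8571

0.8571


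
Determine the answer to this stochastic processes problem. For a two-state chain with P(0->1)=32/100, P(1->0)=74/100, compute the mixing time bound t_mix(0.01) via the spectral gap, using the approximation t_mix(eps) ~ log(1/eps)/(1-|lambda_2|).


lambda_2 = |1 - p01 - p10| = |1 - 0.3200 - 0.7400| = 0.0600
t_mix ~ log(1/eps)/(1 - |lambda_2|)
= log(100)/(1 - 0.0600) = 4.6052/0.9400
= 4.8991

4.8991


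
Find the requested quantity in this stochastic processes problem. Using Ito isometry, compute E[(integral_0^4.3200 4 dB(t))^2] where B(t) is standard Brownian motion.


By Ito isometry: E[(int f dB)^2] = int f^2 dt
= 4^2 * 4.3200
= 16 * 4.3200 = 69.1200

69.1200


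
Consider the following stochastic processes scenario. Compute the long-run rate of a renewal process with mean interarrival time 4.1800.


Long-run renewal rate = 1/E(X)
= 1/4.1800
= 0.2392

0.2392


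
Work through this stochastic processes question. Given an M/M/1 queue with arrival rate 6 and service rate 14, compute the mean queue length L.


rho = 6/14 = 0.4286
L = rho/(1-rho)
= 0.4286/0.5714
= 0.7500

0.7500


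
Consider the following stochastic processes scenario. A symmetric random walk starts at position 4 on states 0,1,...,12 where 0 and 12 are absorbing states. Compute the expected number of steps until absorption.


For symmetric RW on 0,...,N with absorbing barriers, E(i) = i*(N-i)
E(4) = 4 * 8 = 32

32


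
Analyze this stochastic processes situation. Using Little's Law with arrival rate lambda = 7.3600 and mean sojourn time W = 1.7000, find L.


Little's Law: L = lambda * W
= 7.3600 * 1.7000
= 12.5120

12.5120


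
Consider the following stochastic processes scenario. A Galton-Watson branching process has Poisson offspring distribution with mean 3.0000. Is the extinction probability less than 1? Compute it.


Since mu = 3.0000 > 1, extinction prob q < 1.
Solve s = exp(mu*(s-1)) iteratively.
q = 0.0595

0.0595


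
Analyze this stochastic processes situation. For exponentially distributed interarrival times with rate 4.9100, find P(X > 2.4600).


P(X > t) = exp(-lambda * t)
= exp(-4.9100 * 2.4600)
= exp(-12.0786) = 5.6798e-06

5.6798e-06


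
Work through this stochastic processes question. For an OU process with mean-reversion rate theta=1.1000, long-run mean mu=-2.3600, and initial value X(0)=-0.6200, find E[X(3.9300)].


E[X(t)] = mu + (X(0) - mu)*exp(-theta*t)
= -2.3600 + (-0.6200 - -2.3600)*exp(-1.1000*3.9300)
= -2.3600 + 1.7400 * 0.0133
= -2.3369

-2.3369


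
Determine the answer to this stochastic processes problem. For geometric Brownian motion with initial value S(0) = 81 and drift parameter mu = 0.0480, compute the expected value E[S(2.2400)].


E[S(t)] = S(0) * exp(mu * t)
= 81 * exp(0.0480 * 2.2400)
= 81 * 1.1135
= 90.1946

90.1946


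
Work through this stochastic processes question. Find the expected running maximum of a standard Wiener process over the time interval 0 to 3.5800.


E(max B(s)) = sqrt(2t/pi)
= sqrt(2*3.5800/pi)
= sqrt(2.2791)
= 1.5097

1.5097


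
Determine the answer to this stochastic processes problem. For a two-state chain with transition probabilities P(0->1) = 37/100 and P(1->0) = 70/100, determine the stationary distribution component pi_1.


Stationary distribution: pi_0 = p10/(p01+p10), pi_1 = p01/(p01+p10)
p01 = 0.3700, p10 = 0.7000
pi_1 = 0.3458

0.3458


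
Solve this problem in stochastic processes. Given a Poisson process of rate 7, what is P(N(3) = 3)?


P(N(t)=k) = (lambda*t)^k * exp(-lambda*t) / k!
lambda*t = 21
= 21^3 * exp(-21) / 3!
= 9261 * 7.5826e-10 / 6
= 1.1704e-06

1.1704e-06


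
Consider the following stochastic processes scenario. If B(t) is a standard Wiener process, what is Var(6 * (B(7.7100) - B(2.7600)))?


Var(alpha*(B(t)-B(s))) = alpha^2 * (t-s)
= 6^2 * (7.7100 - 2.7600)
= 36 * 4.9500
= 178.2000

178.2000


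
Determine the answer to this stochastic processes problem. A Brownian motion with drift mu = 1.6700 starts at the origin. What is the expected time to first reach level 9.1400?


Expected first passage time = a/mu
= 9.1400/1.6700
= 5.4731

5.4731


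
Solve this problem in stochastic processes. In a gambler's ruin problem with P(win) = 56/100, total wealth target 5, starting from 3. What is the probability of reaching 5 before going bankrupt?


Gambler's ruin formula:
r = q/p = 0.4400/0.5600 = 0.7857
P(win) = (1 - r^i)/(1 - r^N)
= (1 - 0.7857^3)/(1 - 0.7857^5)
= 0.7351

0.7351


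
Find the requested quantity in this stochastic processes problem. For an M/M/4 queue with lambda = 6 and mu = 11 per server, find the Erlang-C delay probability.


a = lambda/mu = 0.5455
rho = a/c = 0.1364
Erlang-C formula applied:
C(c,a) = 0.0025

0.0025


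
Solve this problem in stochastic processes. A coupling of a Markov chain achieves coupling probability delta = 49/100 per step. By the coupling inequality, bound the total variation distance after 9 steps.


TV distance bound <= (1-delta)^n
= (1 - 0.4900)^9
= 0.5100^9
= 0.0023

0.0023


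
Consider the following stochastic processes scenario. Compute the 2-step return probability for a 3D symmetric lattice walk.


P(return in 2 steps) = P(reverse first step) = 1/(2d)
= 1/6
= 0.1667

0.1667


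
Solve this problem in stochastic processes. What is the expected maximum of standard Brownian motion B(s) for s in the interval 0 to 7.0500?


E(max B(s)) = sqrt(2t/pi)
= sqrt(2*7.0500/pi)
= sqrt(4.4882)
= 2.1185

2.1185


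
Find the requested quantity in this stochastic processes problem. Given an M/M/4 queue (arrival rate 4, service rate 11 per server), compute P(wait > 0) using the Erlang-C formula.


a = lambda/mu = 0.3636
rho = a/c = 0.0909
Erlang-C formula applied:
C(c,a) = 5.5708e-04

5.5708e-04


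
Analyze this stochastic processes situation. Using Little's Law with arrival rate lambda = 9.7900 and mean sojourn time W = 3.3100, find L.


Little's Law: L = lambda * W
= 9.7900 * 3.3100
= 32.4049

32.4049


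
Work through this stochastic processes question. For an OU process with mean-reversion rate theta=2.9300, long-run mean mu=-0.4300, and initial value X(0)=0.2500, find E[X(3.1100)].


E[X(t)] = mu + (X(0) - mu)*exp(-theta*t)
= -0.4300 + (0.2500 - -0.4300)*exp(-2.9300*3.1100)
= -0.4300 + 0.6800 * 1.1030e-04
= -0.4299

-0.4299


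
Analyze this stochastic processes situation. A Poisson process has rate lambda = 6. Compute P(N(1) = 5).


P(N(t)=k) = (lambda*t)^k * exp(-lambda*t) / k!
lambda*t = 6
= 6^5 * exp(-6) / 5!
= 7776 * 0.0025 / 120
= 0.1606

0.1606


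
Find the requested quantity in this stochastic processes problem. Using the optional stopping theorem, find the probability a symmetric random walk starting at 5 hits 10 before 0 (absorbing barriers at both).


By optional stopping theorem: E(M at tau) = M(0) = 5
P(hit 10)*10 + P(hit 0)*0 = 5
P(hit 10) = (5 - 0)/(10 - 0) = 1/2 = 0.5000

0.5000


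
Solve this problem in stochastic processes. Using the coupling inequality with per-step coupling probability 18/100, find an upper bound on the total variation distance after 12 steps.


TV distance bound <= (1-delta)^n
= (1 - 0.1800)^12
= 0.8200^12
= 0.0924

0.0924


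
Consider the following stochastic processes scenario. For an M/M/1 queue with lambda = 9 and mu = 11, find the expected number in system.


rho = 9/11 = 0.8182
L = rho/(1-rho)
= 0.8182/0.1818
= 4.5000

4.5000


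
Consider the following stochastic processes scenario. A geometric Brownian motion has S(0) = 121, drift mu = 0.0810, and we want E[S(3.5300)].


E[S(t)] = S(0) * exp(mu * t)
= 121 * exp(0.0810 * 3.5300)
= 121 * 1.3310
= 161.0509

161.0509


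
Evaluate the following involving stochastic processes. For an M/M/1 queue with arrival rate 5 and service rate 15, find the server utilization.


rho = lambda/mu
= 5/15
= 0.3333

0.3333


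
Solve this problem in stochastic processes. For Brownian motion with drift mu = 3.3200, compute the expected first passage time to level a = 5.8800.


Expected first passage time = a/mu
= 5.8800/3.3200
= 1.7711

1.7711


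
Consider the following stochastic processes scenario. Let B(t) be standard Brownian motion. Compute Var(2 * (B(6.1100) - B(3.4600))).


Var(alpha*(B(t)-B(s))) = alpha^2 * (t-s)
= 2^2 * (6.1100 - 3.4600)
= 4 * 2.6500
= 10.6000

10.6000


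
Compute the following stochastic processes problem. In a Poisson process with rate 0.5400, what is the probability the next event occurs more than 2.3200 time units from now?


P(X > t) = exp(-lambda * t)
= exp(-0.5400 * 2.3200)
= exp(-1.2528) = 0.2857

0.2857


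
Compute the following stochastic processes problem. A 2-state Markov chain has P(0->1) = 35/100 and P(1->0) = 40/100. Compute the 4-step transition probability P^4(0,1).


Computing P^4 by matrix multiplication.
P = [[0.6500, 0.3500], [0.4000, 0.6000]]
After raising P to the power 4:
P^4(0,1) = 0.4648

0.4648


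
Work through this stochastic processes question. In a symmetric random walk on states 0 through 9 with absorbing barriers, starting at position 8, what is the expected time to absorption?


For symmetric RW on 0,...,N with absorbing barriers, E(i) = i*(N-i)
E(8) = 8 * 1 = 8

8


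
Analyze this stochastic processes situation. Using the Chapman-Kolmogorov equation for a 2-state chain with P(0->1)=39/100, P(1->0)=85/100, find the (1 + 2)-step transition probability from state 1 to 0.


P^3 = P^1 * P^2
Computing via matrix multiplication of the transition matrix.
Entry (1,0) of P^3 = 0.6950

0.6950


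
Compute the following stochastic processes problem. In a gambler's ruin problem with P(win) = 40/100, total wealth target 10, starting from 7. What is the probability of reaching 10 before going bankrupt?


Gambler's ruin formula:
r = q/p = 0.6000/0.4000 = 1.5000
P(win) = (1 - r^i)/(1 - r^N)
= (1 - 1.5000^7)/(1 - 1.5000^10)
= 0.2839

0.2839


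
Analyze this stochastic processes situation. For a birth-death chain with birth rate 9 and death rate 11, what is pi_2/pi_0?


For birth-death process, pi_n/pi_0 = (lambda/mu)^n
= (9/11)^2
= 0.6694

0.6694


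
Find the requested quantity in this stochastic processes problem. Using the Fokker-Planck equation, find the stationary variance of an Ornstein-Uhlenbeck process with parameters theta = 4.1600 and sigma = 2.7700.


Stationary variance = sigma^2 / (2*theta)
= 2.7700^2 / (2*4.1600)
= 7.6729 / 8.3200
= 0.9222

0.9222


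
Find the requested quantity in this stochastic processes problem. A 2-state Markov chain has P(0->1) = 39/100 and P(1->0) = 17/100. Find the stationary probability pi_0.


Stationary distribution: pi_0 = p10/(p01+p10), pi_1 = p01/(p01+p10)
p01 = 0.3900, p10 = 0.1700
pi_0 = 0.3036

0.3036


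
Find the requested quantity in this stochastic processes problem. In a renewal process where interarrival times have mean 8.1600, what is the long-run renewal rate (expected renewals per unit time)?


Long-run renewal rate = 1/E(X)
= 1/8.1600
= 0.1225

0.1225


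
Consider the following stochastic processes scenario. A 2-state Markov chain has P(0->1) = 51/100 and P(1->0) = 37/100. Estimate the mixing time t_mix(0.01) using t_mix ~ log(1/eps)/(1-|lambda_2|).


lambda_2 = |1 - p01 - p10| = |1 - 0.5100 - 0.3700| = 0.1200
t_mix ~ log(1/eps)/(1 - |lambda_2|)
= log(100)/(1 - 0.1200) = 4.6052/0.8800
= 5.2331

5.2331


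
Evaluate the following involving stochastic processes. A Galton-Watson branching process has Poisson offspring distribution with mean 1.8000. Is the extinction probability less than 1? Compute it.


Since mu = 1.8000 > 1, extinction prob q < 1.
Solve s = exp(mu*(s-1)) iteratively.
q = 0.2676

0.2676


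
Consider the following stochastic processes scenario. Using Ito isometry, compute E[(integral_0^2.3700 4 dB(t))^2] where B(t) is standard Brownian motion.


By Ito isometry: E[(int f dB)^2] = int f^2 dt
= 4^2 * 2.3700
= 16 * 2.3700 = 37.9200

37.9200


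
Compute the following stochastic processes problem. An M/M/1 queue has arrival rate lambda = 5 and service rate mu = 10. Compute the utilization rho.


rho = lambda/mu
= 5/10
= 0.5000

0.5000


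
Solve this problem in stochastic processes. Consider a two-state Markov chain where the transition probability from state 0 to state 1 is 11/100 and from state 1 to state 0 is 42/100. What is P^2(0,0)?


Computing P^2 by matrix multiplication.
P = [[0.8900, 0.1100], [0.4200, 0.5800]]
After raising P to the power 2:
P^2(0,0) = 0.8383

0.8383


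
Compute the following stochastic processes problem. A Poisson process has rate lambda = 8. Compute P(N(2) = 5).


P(N(t)=k) = (lambda*t)^k * exp(-lambda*t) / k!
lambda*t = 16
= 16^5 * exp(-16) / 5!
= 1048576 * 1.1254e-07 / 120
= 9.8335e-04

9.8335e-04


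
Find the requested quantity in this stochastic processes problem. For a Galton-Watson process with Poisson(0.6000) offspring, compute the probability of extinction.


Since mu = 0.6000 <= 1, extinction probability = 1.

1.0000


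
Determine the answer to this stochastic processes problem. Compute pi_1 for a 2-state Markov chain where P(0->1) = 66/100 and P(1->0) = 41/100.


Stationary distribution: pi_0 = p10/(p01+p10), pi_1 = p01/(p01+p10)
p01 = 0.6600, p10 = 0.4100
pi_1 = 0.6168

0.6168


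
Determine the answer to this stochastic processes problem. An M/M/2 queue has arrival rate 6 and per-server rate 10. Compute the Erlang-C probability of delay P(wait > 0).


a = lambda/mu = 0.6000
rho = a/c = 0.3000
Erlang-C formula applied:
C(c,a) = 0.1385

0.1385


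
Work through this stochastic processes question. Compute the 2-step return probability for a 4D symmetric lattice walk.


P(return in 2 steps) = P(reverse first step) = 1/(2d)
= 1/8
= 0.1250

0.1250


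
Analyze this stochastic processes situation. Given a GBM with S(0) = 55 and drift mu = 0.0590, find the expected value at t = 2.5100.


E[S(t)] = S(0) * exp(mu * t)
= 55 * exp(0.0590 * 2.5100)
= 55 * 1.1596
= 63.7789

63.7789


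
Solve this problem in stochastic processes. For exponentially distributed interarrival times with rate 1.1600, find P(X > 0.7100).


P(X > t) = exp(-lambda * t)
= exp(-1.1600 * 0.7100)
= exp(-0.8236) = 0.4388

0.4388


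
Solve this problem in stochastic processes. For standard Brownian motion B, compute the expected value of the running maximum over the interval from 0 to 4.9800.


E(max B(s)) = sqrt(2t/pi)
= sqrt(2*4.9800/pi)
= sqrt(3.1704)
= 1.7806

1.7806


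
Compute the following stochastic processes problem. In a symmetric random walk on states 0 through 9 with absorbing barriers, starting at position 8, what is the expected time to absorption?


For symmetric RW on 0,...,N with absorbing barriers, E(i) = i*(N-i)
E(8) = 8 * 1 = 8

8


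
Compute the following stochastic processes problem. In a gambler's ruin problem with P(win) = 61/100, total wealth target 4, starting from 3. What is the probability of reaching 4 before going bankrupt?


Gambler's ruin formula:
r = q/p = 0.3900/0.6100 = 0.6393
P(win) = (1 - r^i)/(1 - r^N)
= (1 - 0.6393^3)/(1 - 0.6393^4)
= 0.8868

0.8868


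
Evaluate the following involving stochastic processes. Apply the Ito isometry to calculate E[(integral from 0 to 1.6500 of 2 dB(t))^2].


By Ito isometry: E[(int f dB)^2] = int f^2 dt
= 2^2 * 1.6500
= 4 * 1.6500 = 6.6000

6.6000


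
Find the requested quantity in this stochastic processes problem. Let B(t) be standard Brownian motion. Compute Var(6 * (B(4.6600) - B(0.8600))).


Var(alpha*(B(t)-B(s))) = alpha^2 * (t-s)
= 6^2 * (4.6600 - 0.8600)
= 36 * 3.8000
= 136.8000

136.8000


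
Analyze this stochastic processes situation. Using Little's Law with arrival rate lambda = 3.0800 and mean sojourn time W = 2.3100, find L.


Little's Law: L = lambda * W
= 3.0800 * 2.3100
= 7.1148

7.1148


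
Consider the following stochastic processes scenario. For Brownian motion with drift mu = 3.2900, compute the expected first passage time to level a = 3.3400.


Expected first passage time = a/mu
= 3.3400/3.2900
= 1.0152

1.0152


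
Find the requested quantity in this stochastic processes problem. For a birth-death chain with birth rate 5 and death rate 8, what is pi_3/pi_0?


For birth-death process, pi_n/pi_0 = (lambda/mu)^n
= (5/8)^3
= 0.2441

0.2441


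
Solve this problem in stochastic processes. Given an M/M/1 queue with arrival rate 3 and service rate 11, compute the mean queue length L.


rho = 3/11 = 0.2727
L = rho/(1-rho)
= 0.2727/0.7273
= 0.3750

0.3750


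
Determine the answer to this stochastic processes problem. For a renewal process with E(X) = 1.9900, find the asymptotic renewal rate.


Long-run renewal rate = 1/E(X)
= 1/1.9900
= 0.5025

0.5025


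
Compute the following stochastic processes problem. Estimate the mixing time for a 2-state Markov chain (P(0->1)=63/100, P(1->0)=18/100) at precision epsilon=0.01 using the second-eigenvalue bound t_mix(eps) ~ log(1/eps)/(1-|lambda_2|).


lambda_2 = |1 - p01 - p10| = |1 - 0.6300 - 0.1800| = 0.1900
t_mix ~ log(1/eps)/(1 - |lambda_2|)
= log(100)/(1 - 0.1900) = 4.6052/0.8100
= 5.6854

5.6854


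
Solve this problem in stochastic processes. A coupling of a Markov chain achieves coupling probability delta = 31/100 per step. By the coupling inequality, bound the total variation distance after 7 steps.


TV distance bound <= (1-delta)^n
= (1 - 0.3100)^7
= 0.6900^7
= 0.0745

0.0745


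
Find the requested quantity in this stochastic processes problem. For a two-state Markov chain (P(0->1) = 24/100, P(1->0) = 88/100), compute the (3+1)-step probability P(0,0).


P^4 = P^3 * P^1
Computing via matrix multiplication of the transition matrix.
Entry (0,0) of P^4 = 0.7858

0.7858


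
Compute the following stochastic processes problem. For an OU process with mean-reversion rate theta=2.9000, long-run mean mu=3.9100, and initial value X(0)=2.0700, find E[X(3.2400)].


E[X(t)] = mu + (X(0) - mu)*exp(-theta*t)
= 3.9100 + (2.0700 - 3.9100)*exp(-2.9000*3.2400)
= 3.9100 + -1.8400 * 8.3056e-05
= 3.9098

3.9098


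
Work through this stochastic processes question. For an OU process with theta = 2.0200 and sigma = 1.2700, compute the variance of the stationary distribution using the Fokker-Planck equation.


Stationary variance = sigma^2 / (2*theta)
= 1.2700^2 / (2*2.0200)
= 1.6129 / 4.0400
= 0.3992

0.3992


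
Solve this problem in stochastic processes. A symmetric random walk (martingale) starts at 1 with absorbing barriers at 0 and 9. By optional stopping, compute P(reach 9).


By optional stopping theorem: E(M at tau) = M(0) = 1
P(hit 9)*9 + P(hit 0)*0 = 1
P(hit 9) = (1 - 0)/(9 - 0) = 1/9 = 0.1111

0.1111


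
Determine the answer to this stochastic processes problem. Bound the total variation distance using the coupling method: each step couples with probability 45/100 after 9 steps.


TV distance bound <= (1-delta)^n
= (1 - 0.4500)^9
= 0.5500^9
= 0.0046

0.0046


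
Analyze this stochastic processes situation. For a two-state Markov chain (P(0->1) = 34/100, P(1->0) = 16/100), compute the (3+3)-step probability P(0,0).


P^6 = P^3 * P^3
Computing via matrix multiplication of the transition matrix.
Entry (0,0) of P^6 = 0.3306

0.3306


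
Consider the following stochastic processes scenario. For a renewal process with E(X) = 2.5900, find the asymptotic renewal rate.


Long-run renewal rate = 1/E(X)
= 1/2.5900
= 0.3861

0.3861


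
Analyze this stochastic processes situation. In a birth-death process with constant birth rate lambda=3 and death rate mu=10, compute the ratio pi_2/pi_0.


For birth-death process, pi_n/pi_0 = (lambda/mu)^n
= (3/10)^2
= 0.0900

0.0900


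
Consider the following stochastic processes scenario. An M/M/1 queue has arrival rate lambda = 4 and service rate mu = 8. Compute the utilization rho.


rho = lambda/mu
= 4/8
= 0.5000

0.5000


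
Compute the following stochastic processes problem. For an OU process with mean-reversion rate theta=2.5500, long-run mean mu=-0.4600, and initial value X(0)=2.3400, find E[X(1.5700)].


E[X(t)] = mu + (X(0) - mu)*exp(-theta*t)
= -0.4600 + (2.3400 - -0.4600)*exp(-2.5500*1.5700)
= -0.4600 + 2.8000 * 0.0183
= -0.4089

-0.4089


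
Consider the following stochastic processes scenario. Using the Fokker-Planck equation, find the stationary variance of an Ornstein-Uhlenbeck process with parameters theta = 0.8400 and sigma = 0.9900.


Stationary variance = sigma^2 / (2*theta)
= 0.9900^2 / (2*0.8400)
= 0.9801 / 1.6800
= 0.5834

0.5834


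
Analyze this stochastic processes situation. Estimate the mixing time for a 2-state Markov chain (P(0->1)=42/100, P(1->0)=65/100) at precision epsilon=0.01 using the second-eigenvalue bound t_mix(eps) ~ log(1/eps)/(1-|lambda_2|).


lambda_2 = |1 - p01 - p10| = |1 - 0.4200 - 0.6500| = 0.0700
t_mix ~ log(1/eps)/(1 - |lambda_2|)
= log(100)/(1 - 0.0700) = 4.6052/0.9300
= 4.9518

4.9518


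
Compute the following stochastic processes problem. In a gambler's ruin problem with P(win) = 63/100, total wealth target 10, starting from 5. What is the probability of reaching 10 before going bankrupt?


Gambler's ruin formula:
r = q/p = 0.3700/0.6300 = 0.5873
P(win) = (1 - r^i)/(1 - r^N)
= (1 - 0.5873^5)/(1 - 0.5873^10)
= 0.9347

0.9347


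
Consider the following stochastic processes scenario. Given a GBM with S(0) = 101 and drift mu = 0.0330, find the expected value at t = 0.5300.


E[S(t)] = S(0) * exp(mu * t)
= 101 * exp(0.0330 * 0.5300)
= 101 * 1.0176
= 102.7820

102.7820


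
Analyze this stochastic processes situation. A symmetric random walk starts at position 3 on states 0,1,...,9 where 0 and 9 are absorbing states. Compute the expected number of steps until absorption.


For symmetric RW on 0,...,N with absorbing barriers, E(i) = i*(N-i)
E(3) = 3 * 6 = 18

18


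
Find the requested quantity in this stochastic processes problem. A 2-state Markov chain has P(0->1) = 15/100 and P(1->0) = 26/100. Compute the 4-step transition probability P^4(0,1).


Computing P^4 by matrix multiplication.
P = [[0.8500, 0.1500], [0.2600, 0.7400]]
After raising P to the power 4:
P^4(0,1) = 0.3215

0.3215


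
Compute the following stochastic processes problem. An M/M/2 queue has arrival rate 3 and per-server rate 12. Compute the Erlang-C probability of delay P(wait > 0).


a = lambda/mu = 0.2500
rho = a/c = 0.1250
Erlang-C formula applied:
C(c,a) = 0.0278

0.0278


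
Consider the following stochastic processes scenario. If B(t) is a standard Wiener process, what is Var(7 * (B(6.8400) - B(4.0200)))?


Var(alpha*(B(t)-B(s))) = alpha^2 * (t-s)
= 7^2 * (6.8400 - 4.0200)
= 49 * 2.8200
= 138.1800

138.1800


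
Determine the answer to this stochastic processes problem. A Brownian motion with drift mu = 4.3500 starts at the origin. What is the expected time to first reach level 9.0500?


Expected first passage time = a/mu
= 9.0500/4.3500
= 2.0805

2.0805


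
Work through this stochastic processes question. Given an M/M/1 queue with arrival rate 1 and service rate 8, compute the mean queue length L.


rho = 1/8 = 0.1250
L = rho/(1-rho)
= 0.1250/0.8750
= 0.1429

0.1429


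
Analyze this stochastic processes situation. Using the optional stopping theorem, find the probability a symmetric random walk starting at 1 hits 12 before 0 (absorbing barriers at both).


By optional stopping theorem: E(M at tau) = M(0) = 1
P(hit 12)*12 + P(hit 0)*0 = 1
P(hit 12) = (1 - 0)/(12 - 0) = 1/12 = 0.0833

0.0833


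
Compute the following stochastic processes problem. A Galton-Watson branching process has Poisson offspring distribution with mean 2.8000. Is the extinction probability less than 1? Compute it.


Since mu = 2.8000 > 1, extinction prob q < 1.
Solve s = exp(mu*(s-1)) iteratively.
q = 0.0750

0.0750


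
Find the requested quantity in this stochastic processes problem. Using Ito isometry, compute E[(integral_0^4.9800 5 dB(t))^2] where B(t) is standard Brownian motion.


By Ito isometry: E[(int f dB)^2] = int f^2 dt
= 5^2 * 4.9800
= 25 * 4.9800 = 124.5000

124.5000


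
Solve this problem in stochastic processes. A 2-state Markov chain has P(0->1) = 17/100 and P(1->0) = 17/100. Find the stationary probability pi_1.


Stationary distribution: pi_0 = p10/(p01+p10), pi_1 = p01/(p01+p10)
p01 = 0.1700, p10 = 0.1700
pi_1 = 0.5000

0.5000
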